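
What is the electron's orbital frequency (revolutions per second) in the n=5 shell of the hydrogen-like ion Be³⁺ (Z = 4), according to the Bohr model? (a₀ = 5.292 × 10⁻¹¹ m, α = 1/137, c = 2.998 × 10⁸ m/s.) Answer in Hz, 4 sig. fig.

r = n²a₀/Z = 3.308 × 10⁻¹⁰ m, v = Zαc/n = 1.751 × 10⁶ m/s
f = v/(2πr) = 8.424 × 10¹⁴ Hz

8.424 × 10¹⁴ Hz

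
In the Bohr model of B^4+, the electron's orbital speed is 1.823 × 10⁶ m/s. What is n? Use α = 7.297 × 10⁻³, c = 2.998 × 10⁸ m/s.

v_n = Zαc/n ⇒ n = Zαc/v = 5 × 0.007297 × 2.998 × 10⁸ / 1.823 × 10⁶ ≈ 6.00
n = 6

6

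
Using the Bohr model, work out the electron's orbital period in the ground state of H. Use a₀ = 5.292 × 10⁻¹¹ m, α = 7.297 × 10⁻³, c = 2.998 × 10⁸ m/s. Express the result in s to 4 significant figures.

r = n²a₀/Z = 1²·5.292 × 10⁻¹¹/1 = 5.292 × 10⁻¹¹ m
v = Zαc/n = 1·0.007297·2.998 × 10⁸/1 = 2.188 × 10⁶ m/s
T = 2πr/v = 1.520 × 10⁻¹⁶ s

1.520 × 10⁻¹⁶ s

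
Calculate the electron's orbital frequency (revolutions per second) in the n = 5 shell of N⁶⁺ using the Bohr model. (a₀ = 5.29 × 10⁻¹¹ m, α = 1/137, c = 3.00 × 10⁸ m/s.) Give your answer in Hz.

2.58 × 10¹⁵ Hz

r = n²a₀/Z = 1.89 × 10⁻¹⁰ m, v = Zαc/n = 3.07 × 10⁶ m/s
f = v/(2πr) = 2.58 × 10¹⁵ Hz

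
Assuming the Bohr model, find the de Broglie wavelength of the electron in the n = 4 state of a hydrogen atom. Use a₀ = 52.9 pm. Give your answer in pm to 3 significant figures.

The Bohr quantisation condition is nλ = 2πr_n.
r_n = n²a₀/Z = 846 pm
λ = 2πr_n/n = 2π·846/4 = 1330 pm

1330 pm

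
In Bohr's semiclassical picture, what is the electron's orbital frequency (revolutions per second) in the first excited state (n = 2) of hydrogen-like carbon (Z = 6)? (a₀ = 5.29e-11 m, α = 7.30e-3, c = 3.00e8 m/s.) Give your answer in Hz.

2.96e16 Hz

r = n²a₀/Z = 3.53e-11 m, v = Zαc/n = 6.57e6 m/s
f = v/(2πr) = 2.96e16 Hz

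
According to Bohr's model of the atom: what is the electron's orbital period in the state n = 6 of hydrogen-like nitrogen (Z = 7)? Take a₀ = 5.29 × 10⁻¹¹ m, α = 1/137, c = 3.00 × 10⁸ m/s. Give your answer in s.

6.69 × 10⁻¹⁶ s

r = n²a₀/Z = 6²·5.29 × 10⁻¹¹/7 = 2.72 × 10⁻¹⁰ m
v = Zαc/n = 7·0.00730·3.00 × 10⁸/6 = 2.55 × 10⁶ m/s
T = 2πr/v = 6.69 × 10⁻¹⁶ s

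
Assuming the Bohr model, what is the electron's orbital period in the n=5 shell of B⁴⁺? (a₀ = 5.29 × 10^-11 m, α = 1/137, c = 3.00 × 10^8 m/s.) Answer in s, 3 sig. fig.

r = n²a₀/Z = 5²·5.29 × 10^-11/5 = 2.64 × 10^-10 m
v = Zαc/n = 5·0.00730·3.00 × 10^8/5 = 2.19 × 10^6 m/s
T = 2πr/v = 7.59 × 10^-16 s

7.59 × 10^-16 s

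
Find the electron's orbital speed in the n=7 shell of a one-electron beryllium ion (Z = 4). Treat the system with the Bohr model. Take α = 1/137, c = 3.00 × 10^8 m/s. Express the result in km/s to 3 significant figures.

1250 km/s

v_n = Zαc/n = 4 × 0.00730 × 3.00 × 10^8 / 7
    = 1250 km/s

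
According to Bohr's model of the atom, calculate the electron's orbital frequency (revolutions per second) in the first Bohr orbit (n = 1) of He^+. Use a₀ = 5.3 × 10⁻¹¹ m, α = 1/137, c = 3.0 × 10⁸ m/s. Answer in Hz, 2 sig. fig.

r = n²a₀/Z = 2.6 × 10⁻¹¹ m, v = Zαc/n = 4.4 × 10⁶ m/s
f = v/(2πr) = 2.6 × 10¹⁶ Hz

2.6 × 10¹⁶ Hz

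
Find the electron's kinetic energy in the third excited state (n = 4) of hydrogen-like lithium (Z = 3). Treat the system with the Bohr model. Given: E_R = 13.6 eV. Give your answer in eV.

For a Coulomb orbit the virial theorem gives K = −E_n.
E_n = −E_R·Z²/n², so K = E_R·Z²/n² = 13.6 × 3²/4² = 7.65 eV

7.65 eV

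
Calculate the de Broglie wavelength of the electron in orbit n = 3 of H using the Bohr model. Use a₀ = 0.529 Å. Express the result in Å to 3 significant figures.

9.97 Å

The Bohr quantisation condition is nλ = 2πr_n.
r_n = n²a₀/Z = 4.76 Å
λ = 2πr_n/n = 2π·4.76/3 = 9.97 Å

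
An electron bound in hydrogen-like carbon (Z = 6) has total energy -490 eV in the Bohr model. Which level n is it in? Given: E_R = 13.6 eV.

1

E_n = −E_R Z²/n² ⇒ n² = E_R Z²/(−E_n) = 13.6 × 6² / 490 ≈ 1.00
n = 1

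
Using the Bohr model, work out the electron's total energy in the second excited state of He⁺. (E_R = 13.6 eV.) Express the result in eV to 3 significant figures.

E_n = −E_R·Z²/n² = −13.6 × 2²/3² = -6.04 eV

-6.04 eV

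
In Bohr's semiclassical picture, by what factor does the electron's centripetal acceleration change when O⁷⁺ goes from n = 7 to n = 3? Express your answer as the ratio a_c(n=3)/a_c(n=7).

a_c ∝ Z^3 · n^-4; with Z fixed, a_c ∝ n^-4.
a_c(n=3)/a_c(n=7) = (3/7)^-4 = 2401/81

2401/81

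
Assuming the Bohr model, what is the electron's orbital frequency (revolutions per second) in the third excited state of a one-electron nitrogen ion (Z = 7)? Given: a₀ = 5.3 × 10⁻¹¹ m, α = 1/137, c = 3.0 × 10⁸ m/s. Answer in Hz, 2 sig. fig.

r = n²a₀/Z = 1.2 × 10⁻¹⁰ m, v = Zαc/n = 3.8 × 10⁶ m/s
f = v/(2πr) = 5.0 × 10¹⁵ Hz

5.0 × 10¹⁵ Hz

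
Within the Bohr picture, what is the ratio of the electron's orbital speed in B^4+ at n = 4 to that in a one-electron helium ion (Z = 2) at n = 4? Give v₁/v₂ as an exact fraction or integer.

v ∝ Z^1 · n^-1
v₁/v₂ = (5/2)^1 · (4/4)^-1 = 5/2

5/2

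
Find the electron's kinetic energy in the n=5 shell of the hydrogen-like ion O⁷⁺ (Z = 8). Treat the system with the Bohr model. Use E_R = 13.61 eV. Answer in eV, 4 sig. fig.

For a Coulomb orbit the virial theorem gives K = −E_n.
E_n = −E_R·Z²/n², so K = E_R·Z²/n² = 13.61 × 8²/5² = 34.84 eV

34.84 eV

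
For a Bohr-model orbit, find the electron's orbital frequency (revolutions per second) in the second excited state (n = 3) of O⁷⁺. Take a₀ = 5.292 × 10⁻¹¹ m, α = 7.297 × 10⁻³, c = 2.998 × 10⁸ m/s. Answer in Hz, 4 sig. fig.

1.560 × 10¹⁶ Hz

r = n²a₀/Z = 5.954 × 10⁻¹¹ m, v = Zαc/n = 5.834 × 10⁶ m/s
f = v/(2πr) = 1.560 × 10¹⁶ Hz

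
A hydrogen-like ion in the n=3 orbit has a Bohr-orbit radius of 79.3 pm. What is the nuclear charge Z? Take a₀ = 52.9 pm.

6

r_n = n²a₀/Z ⇒ Z = n²a₀/r = 3² × 52.9 / 79.3 ≈ 6.00
Z = 6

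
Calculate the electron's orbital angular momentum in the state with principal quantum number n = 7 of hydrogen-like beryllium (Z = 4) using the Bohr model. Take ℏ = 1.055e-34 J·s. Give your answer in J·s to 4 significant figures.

L_n = nℏ = 7 × 1.055e-34 = 7.385e-34 J·s

7.385e-34 J·s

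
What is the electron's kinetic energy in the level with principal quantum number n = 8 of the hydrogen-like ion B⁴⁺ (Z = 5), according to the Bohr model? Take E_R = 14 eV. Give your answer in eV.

5.5 eV

For a Coulomb orbit the virial theorem gives K = −E_n.
E_n = −E_R·Z²/n², so K = E_R·Z²/n² = 14 × 5²/8² = 5.5 eV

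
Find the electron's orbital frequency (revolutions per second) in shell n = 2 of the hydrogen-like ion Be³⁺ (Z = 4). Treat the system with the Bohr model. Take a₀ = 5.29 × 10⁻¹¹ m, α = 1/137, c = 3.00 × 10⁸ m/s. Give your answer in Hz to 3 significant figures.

r = n²a₀/Z = 5.29 × 10⁻¹¹ m, v = Zαc/n = 4.38 × 10⁶ m/s
f = v/(2πr) = 1.32 × 10¹⁶ Hz

1.32 × 10¹⁶ Hz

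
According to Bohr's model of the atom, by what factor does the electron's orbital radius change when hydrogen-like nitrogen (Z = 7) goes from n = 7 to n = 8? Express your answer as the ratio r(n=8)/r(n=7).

r ∝ Z^-1 · n^2; with Z fixed, r ∝ n^2.
r(n=8)/r(n=7) = (8/7)^2 = 64/49

64/49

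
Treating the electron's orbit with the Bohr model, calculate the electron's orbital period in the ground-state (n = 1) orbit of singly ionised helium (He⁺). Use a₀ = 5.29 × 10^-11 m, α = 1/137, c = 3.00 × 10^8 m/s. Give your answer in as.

r = n²a₀/Z = 1²·5.29 × 10^-11/2 = 2.65 × 10^-11 m
v = Zαc/n = 2·0.00730·3.00 × 10^8/1 = 4.38 × 10^6 m/s
T = 2πr/v = 3.79 × 10^-17 s = 37.9 as

37.9 as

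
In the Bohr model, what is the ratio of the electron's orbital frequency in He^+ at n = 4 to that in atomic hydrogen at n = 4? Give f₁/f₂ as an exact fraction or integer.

4

f ∝ Z^2 · n^-3
f₁/f₂ = (2/1)^2 · (4/4)^-3 = 4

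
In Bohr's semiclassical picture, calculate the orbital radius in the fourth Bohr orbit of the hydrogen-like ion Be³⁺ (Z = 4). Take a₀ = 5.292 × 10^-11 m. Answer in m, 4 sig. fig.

r_n = n²a₀/Z = 4² × 5.292 × 10^-11 / 4
    = 16 × 5.292 × 10^-11 / 4 = 2.117 × 10^-10 m

2.117 × 10^-10 m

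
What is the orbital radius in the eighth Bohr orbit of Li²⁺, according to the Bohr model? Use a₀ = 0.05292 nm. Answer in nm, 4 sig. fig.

1.129 nm

r_n = n²a₀/Z = 8² × 0.05292 / 3
    = 64 × 0.05292 / 3 = 1.129 nm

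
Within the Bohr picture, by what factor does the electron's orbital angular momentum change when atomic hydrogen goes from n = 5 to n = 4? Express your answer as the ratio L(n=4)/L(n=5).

4/5

L = nℏ depends only on n, so L ∝ n.
L(n=4)/L(n=5) = (4/5)^1 = 4/5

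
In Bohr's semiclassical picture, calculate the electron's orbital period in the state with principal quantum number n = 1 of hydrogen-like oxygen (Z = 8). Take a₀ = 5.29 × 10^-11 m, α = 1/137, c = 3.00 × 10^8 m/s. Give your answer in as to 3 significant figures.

2.37 as

r = n²a₀/Z = 1²·5.29 × 10^-11/8 = 6.61 × 10^-12 m
v = Zαc/n = 8·0.00730·3.00 × 10^8/1 = 1.75 × 10^7 m/s
T = 2πr/v = 2.37 × 10^-18 s = 2.37 as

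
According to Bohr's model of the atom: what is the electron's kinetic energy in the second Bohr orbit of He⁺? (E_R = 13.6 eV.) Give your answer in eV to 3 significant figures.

For a Coulomb orbit the virial theorem gives K = −E_n.
E_n = −E_R·Z²/n², so K = E_R·Z²/n² = 13.6 × 2²/2² = 13.6 eV

13.6 eV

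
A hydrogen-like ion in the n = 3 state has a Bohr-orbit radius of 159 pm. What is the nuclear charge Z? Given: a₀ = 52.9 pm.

3

r_n = n²a₀/Z ⇒ Z = n²a₀/r = 3² × 52.9 / 159 ≈ 2.99
Z = 3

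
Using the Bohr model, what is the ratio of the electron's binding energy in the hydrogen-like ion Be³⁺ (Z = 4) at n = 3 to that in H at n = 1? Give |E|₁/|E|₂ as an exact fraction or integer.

16/9

|E| ∝ Z^2 · n^-2
|E|₁/|E|₂ = (4/1)^2 · (3/1)^-2 = 16/9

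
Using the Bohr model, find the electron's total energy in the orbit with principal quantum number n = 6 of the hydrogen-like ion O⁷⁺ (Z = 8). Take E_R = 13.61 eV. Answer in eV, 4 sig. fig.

-24.20 eV

E_n = −E_R·Z²/n² = −13.61 × 8²/6² = -24.20 eV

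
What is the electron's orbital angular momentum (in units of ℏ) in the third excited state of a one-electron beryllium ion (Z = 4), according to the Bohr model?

L_n = nℏ, so L/ℏ = n = 4.

4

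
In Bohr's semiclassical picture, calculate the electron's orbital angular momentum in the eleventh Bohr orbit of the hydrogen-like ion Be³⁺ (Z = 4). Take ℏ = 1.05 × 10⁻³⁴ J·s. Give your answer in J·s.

L_n = nℏ = 11 × 1.05 × 10⁻³⁴ = 1.16 × 10⁻³³ J·s

1.16 × 10⁻³³ J·s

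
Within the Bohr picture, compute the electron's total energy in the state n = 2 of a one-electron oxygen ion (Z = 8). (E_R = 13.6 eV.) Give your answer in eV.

-218 eV

E_n = −E_R·Z²/n² = −13.6 × 8²/2² = -218 eV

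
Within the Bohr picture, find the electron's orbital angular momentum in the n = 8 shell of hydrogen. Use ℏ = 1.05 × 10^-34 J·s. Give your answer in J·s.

8.40 × 10^-34 J·s

L_n = nℏ = 8 × 1.05 × 10^-34 = 8.40 × 10^-34 J·s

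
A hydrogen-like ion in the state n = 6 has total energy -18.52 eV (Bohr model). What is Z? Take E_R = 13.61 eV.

E_n = −E_R Z²/n² ⇒ Z² = −E_n n²/E_R = 18.52 × 6² / 13.61 ≈ 48.99
Z = 7

7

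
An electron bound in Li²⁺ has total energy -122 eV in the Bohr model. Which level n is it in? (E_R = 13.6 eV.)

E_n = −E_R Z²/n² ⇒ n² = E_R Z²/(−E_n) = 13.6 × 3² / 122 ≈ 1.00
n = 1

1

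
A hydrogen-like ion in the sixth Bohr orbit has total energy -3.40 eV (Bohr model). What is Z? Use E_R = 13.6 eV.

3

E_n = −E_R Z²/n² ⇒ Z² = −E_n n²/E_R = 3.40 × 6² / 13.6 ≈ 9.00
Z = 3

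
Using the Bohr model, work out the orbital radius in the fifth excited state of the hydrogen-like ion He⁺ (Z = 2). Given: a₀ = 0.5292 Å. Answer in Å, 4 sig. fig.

9.526 Å

r_n = n²a₀/Z = 6² × 0.5292 / 2
    = 36 × 0.5292 / 2 = 9.526 Å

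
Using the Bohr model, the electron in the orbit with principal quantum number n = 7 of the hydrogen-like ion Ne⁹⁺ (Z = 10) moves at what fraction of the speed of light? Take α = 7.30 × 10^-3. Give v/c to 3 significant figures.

0.0104

v_n = Zαc/n, so v/c = Zα/n = 10 × 0.00730 / 7 = 0.0104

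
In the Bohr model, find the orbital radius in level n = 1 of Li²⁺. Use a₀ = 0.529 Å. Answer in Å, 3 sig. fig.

r_n = n²a₀/Z = 1² × 0.529 / 3
    = 1 × 0.529 / 3 = 0.176 Å

0.176 Å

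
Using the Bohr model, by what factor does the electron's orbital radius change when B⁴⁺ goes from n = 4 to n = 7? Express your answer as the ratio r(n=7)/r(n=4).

r ∝ Z^-1 · n^2; with Z fixed, r ∝ n^2.
r(n=7)/r(n=4) = (7/4)^2 = 49/16

49/16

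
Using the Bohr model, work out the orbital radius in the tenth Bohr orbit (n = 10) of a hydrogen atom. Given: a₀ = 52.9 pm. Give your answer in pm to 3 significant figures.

5290 pm

r_n = n²a₀/Z = 10² × 52.9 / 1
    = 100 × 52.9 / 1 = 5290 pm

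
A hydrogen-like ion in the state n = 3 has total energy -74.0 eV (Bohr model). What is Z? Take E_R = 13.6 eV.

E_n = −E_R Z²/n² ⇒ Z² = −E_n n²/E_R = 74.0 × 3² / 13.6 ≈ 48.97
Z = 7

7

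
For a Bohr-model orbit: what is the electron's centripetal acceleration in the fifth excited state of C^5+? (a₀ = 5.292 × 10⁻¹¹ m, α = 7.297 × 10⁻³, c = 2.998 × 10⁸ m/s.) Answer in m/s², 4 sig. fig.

1.507 × 10²² m/s²

r = n²a₀/Z = 3.175 × 10⁻¹⁰ m, v = Zαc/n = 2.188 × 10⁶ m/s
a = v²/r = (2.188 × 10⁶)² / 3.175 × 10⁻¹⁰ = 1.507 × 10²² m/s²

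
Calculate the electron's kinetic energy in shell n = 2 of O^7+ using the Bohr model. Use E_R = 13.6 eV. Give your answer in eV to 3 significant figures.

218 eV

For a Coulomb orbit the virial theorem gives K = −E_n.
E_n = −E_R·Z²/n², so K = E_R·Z²/n² = 13.6 × 8²/2² = 218 eV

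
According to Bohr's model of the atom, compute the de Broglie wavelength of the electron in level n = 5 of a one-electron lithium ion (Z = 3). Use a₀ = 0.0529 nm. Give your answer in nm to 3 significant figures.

The Bohr quantisation condition is nλ = 2πr_n.
r_n = n²a₀/Z = 0.441 nm
λ = 2πr_n/n = 2π·0.441/5 = 0.554 nm

0.554 nm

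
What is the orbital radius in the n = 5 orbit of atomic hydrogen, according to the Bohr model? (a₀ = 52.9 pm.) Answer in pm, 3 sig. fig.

1320 pm

r_n = n²a₀/Z = 5² × 52.9 / 1
    = 25 × 52.9 / 1 = 1320 pm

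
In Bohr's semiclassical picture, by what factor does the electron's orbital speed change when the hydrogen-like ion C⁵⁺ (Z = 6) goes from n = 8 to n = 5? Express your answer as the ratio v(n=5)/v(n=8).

8/5

v ∝ Z^1 · n^-1; with Z fixed, v ∝ n^-1.
v(n=5)/v(n=8) = (5/8)^-1 = 8/5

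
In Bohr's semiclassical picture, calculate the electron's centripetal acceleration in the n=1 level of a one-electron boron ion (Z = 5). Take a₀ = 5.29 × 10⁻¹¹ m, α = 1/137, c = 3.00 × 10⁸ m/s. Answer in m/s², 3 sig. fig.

r = n²a₀/Z = 1.06 × 10⁻¹¹ m, v = Zαc/n = 1.09 × 10⁷ m/s
a = v²/r = (1.09 × 10⁷)² / 1.06 × 10⁻¹¹ = 1.13 × 10²⁵ m/s²

1.13 × 10²⁵ m/s²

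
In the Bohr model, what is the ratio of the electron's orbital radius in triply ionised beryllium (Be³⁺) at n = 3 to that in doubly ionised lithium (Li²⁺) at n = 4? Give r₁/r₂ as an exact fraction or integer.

r ∝ Z^-1 · n^2
r₁/r₂ = (4/3)^-1 · (3/4)^2 = 27/64

27/64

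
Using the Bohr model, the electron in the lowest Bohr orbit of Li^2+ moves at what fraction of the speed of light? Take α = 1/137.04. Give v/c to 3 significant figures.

v_n = Zαc/n, so v/c = Zα/n = 3 × 0.00730 / 1 = 0.0219

0.0219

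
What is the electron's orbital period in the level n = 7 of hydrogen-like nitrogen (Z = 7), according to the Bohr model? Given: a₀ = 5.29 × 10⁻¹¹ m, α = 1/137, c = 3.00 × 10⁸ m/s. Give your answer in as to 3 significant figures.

1060 as

r = n²a₀/Z = 7²·5.29 × 10⁻¹¹/7 = 3.70 × 10⁻¹⁰ m
v = Zαc/n = 7·0.00730·3.00 × 10⁸/7 = 2.19 × 10⁶ m/s
T = 2πr/v = 1.06 × 10⁻¹⁵ s = 1060 as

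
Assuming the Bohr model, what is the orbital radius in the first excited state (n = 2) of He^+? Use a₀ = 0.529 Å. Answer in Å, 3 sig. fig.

r_n = n²a₀/Z = 2² × 0.529 / 2
    = 4 × 0.529 / 2 = 1.06 Å

1.06 Å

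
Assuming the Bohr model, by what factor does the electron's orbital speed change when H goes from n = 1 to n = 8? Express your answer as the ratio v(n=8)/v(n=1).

1/8

v ∝ Z^1 · n^-1; with Z fixed, v ∝ n^-1.
v(n=8)/v(n=1) = (8/1)^-1 = 1/8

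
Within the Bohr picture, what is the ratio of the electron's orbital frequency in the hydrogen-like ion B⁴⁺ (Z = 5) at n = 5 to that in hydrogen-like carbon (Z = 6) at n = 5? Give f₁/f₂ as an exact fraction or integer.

25/36

f ∝ Z^2 · n^-3
f₁/f₂ = (5/6)^2 · (5/5)^-3 = 25/36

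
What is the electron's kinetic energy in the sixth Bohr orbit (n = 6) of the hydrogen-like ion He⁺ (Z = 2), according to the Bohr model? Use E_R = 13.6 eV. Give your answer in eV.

1.51 eV

For a Coulomb orbit the virial theorem gives K = −E_n.
E_n = −E_R·Z²/n², so K = E_R·Z²/n² = 13.6 × 2²/6² = 1.51 eV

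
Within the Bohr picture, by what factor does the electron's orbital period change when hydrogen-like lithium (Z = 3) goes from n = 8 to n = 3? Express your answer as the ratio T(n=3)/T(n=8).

27/512

T ∝ Z^-2 · n^3; with Z fixed, T ∝ n^3.
T(n=3)/T(n=8) = (3/8)^3 = 27/512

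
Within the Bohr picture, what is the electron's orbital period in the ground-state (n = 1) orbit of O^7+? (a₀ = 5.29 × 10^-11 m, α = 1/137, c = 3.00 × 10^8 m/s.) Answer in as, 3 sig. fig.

2.37 as

r = n²a₀/Z = 1²·5.29 × 10^-11/8 = 6.61 × 10^-12 m
v = Zαc/n = 8·0.00730·3.00 × 10^8/1 = 1.75 × 10^7 m/s
T = 2πr/v = 2.37 × 10^-18 s = 2.37 as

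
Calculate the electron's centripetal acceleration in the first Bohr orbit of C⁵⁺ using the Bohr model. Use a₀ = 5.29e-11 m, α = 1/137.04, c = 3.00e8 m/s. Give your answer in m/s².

r = n²a₀/Z = 8.82e-12 m, v = Zαc/n = 1.31e7 m/s
a = v²/r = (1.31e7)² / 8.82e-12 = 1.96e25 m/s²

1.96e25 m/s²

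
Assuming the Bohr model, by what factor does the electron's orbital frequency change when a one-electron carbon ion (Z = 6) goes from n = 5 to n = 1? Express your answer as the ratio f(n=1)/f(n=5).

f ∝ Z^2 · n^-3; with Z fixed, f ∝ n^-3.
f(n=1)/f(n=5) = (1/5)^-3 = 125

125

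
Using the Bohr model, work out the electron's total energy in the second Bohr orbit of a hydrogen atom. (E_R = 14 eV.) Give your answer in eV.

-3.5 eV

E_n = −E_R·Z²/n² = −14 × 1²/2² = -3.5 eV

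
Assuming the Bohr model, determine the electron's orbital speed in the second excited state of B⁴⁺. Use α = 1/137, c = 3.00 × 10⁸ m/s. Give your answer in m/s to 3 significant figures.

3.65 × 10⁶ m/s

v_n = Zαc/n = 5 × 0.00730 × 3.00 × 10⁸ / 3
    = 3.65 × 10⁶ m/s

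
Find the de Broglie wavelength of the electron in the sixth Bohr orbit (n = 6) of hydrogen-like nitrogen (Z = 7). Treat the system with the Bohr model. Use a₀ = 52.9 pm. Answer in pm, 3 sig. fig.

285 pm

The Bohr quantisation condition is nλ = 2πr_n.
r_n = n²a₀/Z = 272 pm
λ = 2πr_n/n = 2π·272/6 = 285 pm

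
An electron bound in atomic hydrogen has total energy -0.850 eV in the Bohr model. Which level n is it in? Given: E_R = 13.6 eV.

E_n = −E_R Z²/n² ⇒ n² = E_R Z²/(−E_n) = 13.6 × 1² / 0.850 ≈ 16.00
n = 4

4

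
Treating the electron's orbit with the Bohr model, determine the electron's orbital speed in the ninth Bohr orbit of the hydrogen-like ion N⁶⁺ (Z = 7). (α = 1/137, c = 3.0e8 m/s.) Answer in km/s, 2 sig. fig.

1700 km/s

v_n = Zαc/n = 7 × 0.0073 × 3.0e8 / 9
    = 1700 km/s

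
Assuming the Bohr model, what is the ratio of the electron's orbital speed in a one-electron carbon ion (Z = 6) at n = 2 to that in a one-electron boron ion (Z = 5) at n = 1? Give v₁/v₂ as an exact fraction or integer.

3/5

v ∝ Z^1 · n^-1
v₁/v₂ = (6/5)^1 · (2/1)^-1 = 3/5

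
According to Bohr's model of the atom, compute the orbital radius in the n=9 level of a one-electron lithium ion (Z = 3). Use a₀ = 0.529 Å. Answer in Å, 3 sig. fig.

r_n = n²a₀/Z = 9² × 0.529 / 3
    = 81 × 0.529 / 3 = 14.3 Å

14.3 Å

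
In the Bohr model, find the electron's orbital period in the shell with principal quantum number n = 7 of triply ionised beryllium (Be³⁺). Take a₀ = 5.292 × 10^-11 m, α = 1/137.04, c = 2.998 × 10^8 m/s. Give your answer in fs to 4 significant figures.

r = n²a₀/Z = 7²·5.292 × 10^-11/4 = 6.483 × 10^-10 m
v = Zαc/n = 4·0.007297·2.998 × 10^8/7 = 1.250 × 10^6 m/s
T = 2πr/v = 3.258 × 10^-15 s = 3.258 fs

3.258 fs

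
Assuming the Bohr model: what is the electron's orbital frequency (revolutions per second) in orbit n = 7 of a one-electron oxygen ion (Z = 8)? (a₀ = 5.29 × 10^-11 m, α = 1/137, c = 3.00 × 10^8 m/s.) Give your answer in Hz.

r = n²a₀/Z = 3.24 × 10^-10 m, v = Zαc/n = 2.50 × 10^6 m/s
f = v/(2πr) = 1.23 × 10^15 Hz

1.23 × 10^15 Hz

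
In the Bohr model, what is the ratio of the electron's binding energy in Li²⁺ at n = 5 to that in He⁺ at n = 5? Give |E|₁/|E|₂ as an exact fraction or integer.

|E| ∝ Z^2 · n^-2
|E|₁/|E|₂ = (3/2)^2 · (5/5)^-2 = 9/4

9/4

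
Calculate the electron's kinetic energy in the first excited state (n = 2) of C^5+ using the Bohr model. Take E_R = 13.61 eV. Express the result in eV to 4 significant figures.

122.5 eV

For a Coulomb orbit the virial theorem gives K = −E_n.
E_n = −E_R·Z²/n², so K = E_R·Z²/n² = 13.61 × 6²/2² = 122.5 eV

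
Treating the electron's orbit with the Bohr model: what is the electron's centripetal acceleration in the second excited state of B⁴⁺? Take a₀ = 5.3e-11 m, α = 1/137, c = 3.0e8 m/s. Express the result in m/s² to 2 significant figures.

r = n²a₀/Z = 9.5e-11 m, v = Zαc/n = 3.6e6 m/s
a = v²/r = (3.6e6)² / 9.5e-11 = 1.4e23 m/s²

1.4e23 m/s²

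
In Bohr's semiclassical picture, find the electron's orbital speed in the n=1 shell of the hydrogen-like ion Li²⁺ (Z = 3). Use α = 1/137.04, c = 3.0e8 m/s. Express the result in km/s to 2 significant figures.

6600 km/s

v_n = Zαc/n = 3 × 0.0073 × 3.0e8 / 1
    = 6600 km/s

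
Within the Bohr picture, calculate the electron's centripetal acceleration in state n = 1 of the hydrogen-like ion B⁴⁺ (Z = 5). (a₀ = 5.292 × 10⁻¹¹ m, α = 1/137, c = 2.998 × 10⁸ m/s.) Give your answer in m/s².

r = n²a₀/Z = 1.058 × 10⁻¹¹ m, v = Zαc/n = 1.094 × 10⁷ m/s
a = v²/r = (1.094 × 10⁷)² / 1.058 × 10⁻¹¹ = 1.131 × 10²⁵ m/s²

1.131 × 10²⁵ m/s²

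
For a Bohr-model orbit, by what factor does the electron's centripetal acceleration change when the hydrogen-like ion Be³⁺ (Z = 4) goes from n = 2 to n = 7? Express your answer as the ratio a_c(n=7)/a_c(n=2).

16/2401

a_c ∝ Z^3 · n^-4; with Z fixed, a_c ∝ n^-4.
a_c(n=7)/a_c(n=2) = (7/2)^-4 = 16/2401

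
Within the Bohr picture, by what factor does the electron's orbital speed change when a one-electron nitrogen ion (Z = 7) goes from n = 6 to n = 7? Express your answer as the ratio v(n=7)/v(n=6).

6/7

v ∝ Z^1 · n^-1; with Z fixed, v ∝ n^-1.
v(n=7)/v(n=6) = (7/6)^-1 = 6/7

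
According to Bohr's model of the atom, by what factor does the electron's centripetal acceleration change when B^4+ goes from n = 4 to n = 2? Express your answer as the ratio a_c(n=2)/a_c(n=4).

16

a_c ∝ Z^3 · n^-4; with Z fixed, a_c ∝ n^-4.
a_c(n=2)/a_c(n=4) = (2/4)^-4 = 16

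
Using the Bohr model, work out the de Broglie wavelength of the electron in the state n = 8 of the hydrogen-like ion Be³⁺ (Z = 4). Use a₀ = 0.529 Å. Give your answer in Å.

6.65 Å

The Bohr quantisation condition is nλ = 2πr_n.
r_n = n²a₀/Z = 8.46 Å
λ = 2πr_n/n = 2π·8.46/8 = 6.65 Å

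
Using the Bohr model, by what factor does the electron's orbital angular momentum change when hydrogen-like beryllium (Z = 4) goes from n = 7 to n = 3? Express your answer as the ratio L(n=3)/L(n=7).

L = nℏ depends only on n, so L ∝ n.
L(n=3)/L(n=7) = (3/7)^1 = 3/7

3/7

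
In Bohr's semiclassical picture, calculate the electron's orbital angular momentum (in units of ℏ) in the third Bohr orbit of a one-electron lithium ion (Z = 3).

3

L_n = nℏ, so L/ℏ = n = 3.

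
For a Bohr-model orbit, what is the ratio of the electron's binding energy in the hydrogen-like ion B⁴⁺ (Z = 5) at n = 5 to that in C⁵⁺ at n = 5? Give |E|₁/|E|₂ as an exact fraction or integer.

|E| ∝ Z^2 · n^-2
|E|₁/|E|₂ = (5/6)^2 · (5/5)^-2 = 25/36

25/36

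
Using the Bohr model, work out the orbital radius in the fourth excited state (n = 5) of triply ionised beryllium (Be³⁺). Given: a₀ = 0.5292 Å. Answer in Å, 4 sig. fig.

3.308 Å

r_n = n²a₀/Z = 5² × 0.5292 / 4
    = 25 × 0.5292 / 4 = 3.308 Å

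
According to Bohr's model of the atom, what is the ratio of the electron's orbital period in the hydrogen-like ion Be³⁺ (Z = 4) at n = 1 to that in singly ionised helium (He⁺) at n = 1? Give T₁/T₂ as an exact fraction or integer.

1/4

T ∝ Z^-2 · n^3
T₁/T₂ = (4/2)^-2 · (1/1)^3 = 1/4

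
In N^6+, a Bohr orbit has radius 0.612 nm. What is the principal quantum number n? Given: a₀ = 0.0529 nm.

9

r_n = n²a₀/Z ⇒ n² = rZ/a₀ = 0.612 × 7 / 0.0529 ≈ 80.98
n = 9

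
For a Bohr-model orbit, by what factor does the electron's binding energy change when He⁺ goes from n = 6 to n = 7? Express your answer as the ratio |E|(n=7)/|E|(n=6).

36/49

|E| ∝ Z^2 · n^-2; with Z fixed, |E| ∝ n^-2.
|E|(n=7)/|E|(n=6) = (7/6)^-2 = 36/49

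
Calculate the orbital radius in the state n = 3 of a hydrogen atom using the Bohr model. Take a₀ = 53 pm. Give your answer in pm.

r_n = n²a₀/Z = 3² × 53 / 1
    = 9 × 53 / 1 = 480 pm

480 pm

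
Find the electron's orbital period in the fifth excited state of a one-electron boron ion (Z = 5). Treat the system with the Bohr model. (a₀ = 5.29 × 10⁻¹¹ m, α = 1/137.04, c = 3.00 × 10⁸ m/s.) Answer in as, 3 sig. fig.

r = n²a₀/Z = 6²·5.29 × 10⁻¹¹/5 = 3.81 × 10⁻¹⁰ m
v = Zαc/n = 5·0.00730·3.00 × 10⁸/6 = 1.82 × 10⁶ m/s
T = 2πr/v = 1.31 × 10⁻¹⁵ s = 1310 as

1310 as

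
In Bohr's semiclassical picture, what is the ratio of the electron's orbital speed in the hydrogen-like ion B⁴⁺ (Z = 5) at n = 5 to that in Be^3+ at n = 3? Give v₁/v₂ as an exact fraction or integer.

3/4

v ∝ Z^1 · n^-1
v₁/v₂ = (5/4)^1 · (5/3)^-1 = 3/4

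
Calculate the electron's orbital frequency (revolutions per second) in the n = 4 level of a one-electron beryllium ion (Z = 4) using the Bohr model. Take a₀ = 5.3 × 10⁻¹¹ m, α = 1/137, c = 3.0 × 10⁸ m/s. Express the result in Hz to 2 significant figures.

1.6 × 10¹⁵ Hz

r = n²a₀/Z = 2.1 × 10⁻¹⁰ m, v = Zαc/n = 2.2 × 10⁶ m/s
f = v/(2πr) = 1.6 × 10¹⁵ Hz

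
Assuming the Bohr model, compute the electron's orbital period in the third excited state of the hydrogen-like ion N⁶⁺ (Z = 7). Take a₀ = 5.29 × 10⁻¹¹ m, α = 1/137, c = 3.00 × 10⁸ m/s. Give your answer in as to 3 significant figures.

198 as

r = n²a₀/Z = 4²·5.29 × 10⁻¹¹/7 = 1.21 × 10⁻¹⁰ m
v = Zαc/n = 7·0.00730·3.00 × 10⁸/4 = 3.83 × 10⁶ m/s
T = 2πr/v = 1.98 × 10⁻¹⁶ s = 198 as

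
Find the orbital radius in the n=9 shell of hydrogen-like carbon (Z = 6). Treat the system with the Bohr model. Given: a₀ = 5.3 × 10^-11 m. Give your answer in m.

7.2 × 10^-10 m

r_n = n²a₀/Z = 9² × 5.3 × 10^-11 / 6
    = 81 × 5.3 × 10^-11 / 6 = 7.2 × 10^-10 m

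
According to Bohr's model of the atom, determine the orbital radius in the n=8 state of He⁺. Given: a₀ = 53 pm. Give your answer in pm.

r_n = n²a₀/Z = 8² × 53 / 2
    = 64 × 53 / 2 = 1700 pm

1700 pm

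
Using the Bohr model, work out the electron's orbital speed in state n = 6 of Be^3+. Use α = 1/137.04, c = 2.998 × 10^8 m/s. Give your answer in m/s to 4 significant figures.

1.458 × 10^6 m/s

v_n = Zαc/n = 4 × 0.007297 × 2.998 × 10^8 / 6
    = 1.458 × 10^6 m/s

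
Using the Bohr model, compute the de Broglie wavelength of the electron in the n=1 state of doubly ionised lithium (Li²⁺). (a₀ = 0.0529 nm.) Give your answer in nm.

The Bohr quantisation condition is nλ = 2πr_n.
r_n = n²a₀/Z = 0.0176 nm
λ = 2πr_n/n = 2π·0.0176/1 = 0.111 nm

0.111 nm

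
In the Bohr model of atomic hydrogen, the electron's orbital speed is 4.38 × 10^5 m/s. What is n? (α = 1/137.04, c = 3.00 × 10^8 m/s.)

v_n = Zαc/n ⇒ n = Zαc/v = 1 × 0.00730 × 3.00 × 10^8 / 4.38 × 10^5 ≈ 5.00
n = 5

5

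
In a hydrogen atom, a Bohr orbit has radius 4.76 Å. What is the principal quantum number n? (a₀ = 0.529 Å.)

3

r_n = n²a₀/Z ⇒ n² = rZ/a₀ = 4.76 × 1 / 0.529 ≈ 9.00
n = 3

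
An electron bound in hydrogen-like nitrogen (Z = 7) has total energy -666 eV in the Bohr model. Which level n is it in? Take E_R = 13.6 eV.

1

E_n = −E_R Z²/n² ⇒ n² = E_R Z²/(−E_n) = 13.6 × 7² / 666 ≈ 1.00
n = 1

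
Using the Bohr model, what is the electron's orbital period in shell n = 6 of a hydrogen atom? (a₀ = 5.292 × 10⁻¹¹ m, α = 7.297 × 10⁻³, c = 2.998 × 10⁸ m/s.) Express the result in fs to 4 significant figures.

32.83 fs

r = n²a₀/Z = 6²·5.292 × 10⁻¹¹/1 = 1.905 × 10⁻⁹ m
v = Zαc/n = 1·0.007297·2.998 × 10⁸/6 = 3.646 × 10⁵ m/s
T = 2πr/v = 3.283 × 10⁻¹⁴ s = 32.83 fs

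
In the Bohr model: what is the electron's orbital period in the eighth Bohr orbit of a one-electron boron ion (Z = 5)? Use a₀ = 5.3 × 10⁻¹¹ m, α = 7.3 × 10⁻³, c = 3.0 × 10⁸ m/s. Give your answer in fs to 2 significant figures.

r = n²a₀/Z = 8²·5.3 × 10⁻¹¹/5 = 6.8 × 10⁻¹⁰ m
v = Zαc/n = 5·0.0073·3.0 × 10⁸/8 = 1.4 × 10⁶ m/s
T = 2πr/v = 3.1 × 10⁻¹⁵ s = 3.1 fs

3.1 fs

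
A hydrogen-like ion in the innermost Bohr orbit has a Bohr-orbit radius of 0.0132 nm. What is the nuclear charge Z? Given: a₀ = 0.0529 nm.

4

r_n = n²a₀/Z ⇒ Z = n²a₀/r = 1² × 0.0529 / 0.0132 ≈ 4.01
Z = 4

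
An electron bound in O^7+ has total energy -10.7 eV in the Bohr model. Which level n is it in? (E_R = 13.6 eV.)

E_n = −E_R Z²/n² ⇒ n² = E_R Z²/(−E_n) = 13.6 × 8² / 10.7 ≈ 81.35
n = 9

9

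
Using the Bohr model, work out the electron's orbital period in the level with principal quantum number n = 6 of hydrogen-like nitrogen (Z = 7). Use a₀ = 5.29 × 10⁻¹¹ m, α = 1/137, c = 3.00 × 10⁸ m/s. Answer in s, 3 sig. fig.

6.69 × 10⁻¹⁶ s

r = n²a₀/Z = 6²·5.29 × 10⁻¹¹/7 = 2.72 × 10⁻¹⁰ m
v = Zαc/n = 7·0.00730·3.00 × 10⁸/6 = 2.55 × 10⁶ m/s
T = 2πr/v = 6.69 × 10⁻¹⁶ s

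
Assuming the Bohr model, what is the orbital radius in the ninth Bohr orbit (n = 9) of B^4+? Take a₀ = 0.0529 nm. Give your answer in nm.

0.857 nm

r_n = n²a₀/Z = 9² × 0.0529 / 5
    = 81 × 0.0529 / 5 = 0.857 nm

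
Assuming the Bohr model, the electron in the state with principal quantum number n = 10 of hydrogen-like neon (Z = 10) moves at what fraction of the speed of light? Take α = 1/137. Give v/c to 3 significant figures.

v_n = Zαc/n, so v/c = Zα/n = 10 × 0.00730 / 10 = 0.00730

0.00730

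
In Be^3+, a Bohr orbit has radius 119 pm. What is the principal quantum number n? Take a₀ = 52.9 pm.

r_n = n²a₀/Z ⇒ n² = rZ/a₀ = 119 × 4 / 52.9 ≈ 9.00
n = 3

3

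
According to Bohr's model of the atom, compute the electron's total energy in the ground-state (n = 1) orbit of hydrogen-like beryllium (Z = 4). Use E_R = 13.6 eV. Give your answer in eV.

E_n = −E_R·Z²/n² = −13.6 × 4²/1² = -218 eV

-218 eV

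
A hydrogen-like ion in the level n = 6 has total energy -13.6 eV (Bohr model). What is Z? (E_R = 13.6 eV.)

6

E_n = −E_R Z²/n² ⇒ Z² = −E_n n²/E_R = 13.6 × 6² / 13.6 ≈ 36.00
Z = 6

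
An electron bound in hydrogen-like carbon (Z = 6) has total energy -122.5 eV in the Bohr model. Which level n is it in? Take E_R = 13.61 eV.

2

E_n = −E_R Z²/n² ⇒ n² = E_R Z²/(−E_n) = 13.61 × 6² / 122.5 ≈ 4.00
n = 2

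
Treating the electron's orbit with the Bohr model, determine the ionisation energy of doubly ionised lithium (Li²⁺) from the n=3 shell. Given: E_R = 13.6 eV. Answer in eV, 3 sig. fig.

E_n = −E_R·Z²/n² = −13.6 × 3²/3² eV = -13.6 eV
Ionisation energy = −E_n = 13.6 eV

13.6 eV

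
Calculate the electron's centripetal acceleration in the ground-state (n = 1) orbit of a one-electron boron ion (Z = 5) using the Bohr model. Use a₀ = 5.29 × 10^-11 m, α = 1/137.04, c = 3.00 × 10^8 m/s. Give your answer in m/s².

r = n²a₀/Z = 1.06 × 10^-11 m, v = Zαc/n = 1.09 × 10^7 m/s
a = v²/r = (1.09 × 10^7)² / 1.06 × 10^-11 = 1.13 × 10^25 m/s²

1.13 × 10^25 m/s²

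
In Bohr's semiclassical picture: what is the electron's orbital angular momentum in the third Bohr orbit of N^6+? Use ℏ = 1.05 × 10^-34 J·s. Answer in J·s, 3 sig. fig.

3.15 × 10^-34 J·s

L_n = nℏ = 3 × 1.05 × 10^-34 = 3.15 × 10^-34 J·s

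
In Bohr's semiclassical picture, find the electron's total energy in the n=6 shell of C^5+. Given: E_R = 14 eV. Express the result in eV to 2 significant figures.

E_n = −E_R·Z²/n² = −14 × 6²/6² = -14 eV

-14 eV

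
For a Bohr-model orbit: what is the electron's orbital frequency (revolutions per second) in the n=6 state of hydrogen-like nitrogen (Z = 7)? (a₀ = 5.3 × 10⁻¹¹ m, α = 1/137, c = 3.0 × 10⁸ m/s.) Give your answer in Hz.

1.5 × 10¹⁵ Hz

r = n²a₀/Z = 2.7 × 10⁻¹⁰ m, v = Zαc/n = 2.6 × 10⁶ m/s
f = v/(2πr) = 1.5 × 10¹⁵ Hz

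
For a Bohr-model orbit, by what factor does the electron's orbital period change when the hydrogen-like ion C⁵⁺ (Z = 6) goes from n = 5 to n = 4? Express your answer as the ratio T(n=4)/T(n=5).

64/125

T ∝ Z^-2 · n^3; with Z fixed, T ∝ n^3.
T(n=4)/T(n=5) = (4/5)^3 = 64/125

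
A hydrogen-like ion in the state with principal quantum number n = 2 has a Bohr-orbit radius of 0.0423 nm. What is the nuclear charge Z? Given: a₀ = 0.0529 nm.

r_n = n²a₀/Z ⇒ Z = n²a₀/r = 2² × 0.0529 / 0.0423 ≈ 5.00
Z = 5

5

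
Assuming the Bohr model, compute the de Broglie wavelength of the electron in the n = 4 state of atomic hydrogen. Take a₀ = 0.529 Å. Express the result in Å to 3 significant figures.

The Bohr quantisation condition is nλ = 2πr_n.
r_n = n²a₀/Z = 8.46 Å
λ = 2πr_n/n = 2π·8.46/4 = 13.3 Å

13.3 Å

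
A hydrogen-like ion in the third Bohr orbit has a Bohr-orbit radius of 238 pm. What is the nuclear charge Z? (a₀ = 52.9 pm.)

2

r_n = n²a₀/Z ⇒ Z = n²a₀/r = 3² × 52.9 / 238 ≈ 2.00
Z = 2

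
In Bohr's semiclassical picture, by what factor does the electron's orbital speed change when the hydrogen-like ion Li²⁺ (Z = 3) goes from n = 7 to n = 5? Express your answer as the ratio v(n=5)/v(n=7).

v ∝ Z^1 · n^-1; with Z fixed, v ∝ n^-1.
v(n=5)/v(n=7) = (5/7)^-1 = 7/5

7/5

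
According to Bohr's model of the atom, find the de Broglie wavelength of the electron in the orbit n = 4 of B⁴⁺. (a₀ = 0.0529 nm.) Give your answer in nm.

0.266 nm

The Bohr quantisation condition is nλ = 2πr_n.
r_n = n²a₀/Z = 0.169 nm
λ = 2πr_n/n = 2π·0.169/4 = 0.266 nm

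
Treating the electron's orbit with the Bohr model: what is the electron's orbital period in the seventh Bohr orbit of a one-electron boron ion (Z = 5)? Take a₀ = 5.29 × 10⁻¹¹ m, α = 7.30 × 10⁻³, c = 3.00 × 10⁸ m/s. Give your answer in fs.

2.08 fs

r = n²a₀/Z = 7²·5.29 × 10⁻¹¹/5 = 5.18 × 10⁻¹⁰ m
v = Zαc/n = 5·0.00730·3.00 × 10⁸/7 = 1.56 × 10⁶ m/s
T = 2πr/v = 2.08 × 10⁻¹⁵ s = 2.08 fs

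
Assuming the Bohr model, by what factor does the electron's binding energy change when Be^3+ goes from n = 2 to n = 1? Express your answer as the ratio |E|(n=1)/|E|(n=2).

|E| ∝ Z^2 · n^-2; with Z fixed, |E| ∝ n^-2.
|E|(n=1)/|E|(n=2) = (1/2)^-2 = 4

4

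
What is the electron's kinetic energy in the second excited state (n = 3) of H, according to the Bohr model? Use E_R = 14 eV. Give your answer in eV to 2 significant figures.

1.6 eV

For a Coulomb orbit the virial theorem gives K = −E_n.
E_n = −E_R·Z²/n², so K = E_R·Z²/n² = 14 × 1²/3² = 1.6 eV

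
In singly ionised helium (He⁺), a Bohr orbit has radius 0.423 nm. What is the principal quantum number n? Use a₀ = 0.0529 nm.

r_n = n²a₀/Z ⇒ n² = rZ/a₀ = 0.423 × 2 / 0.0529 ≈ 15.99
n = 4

4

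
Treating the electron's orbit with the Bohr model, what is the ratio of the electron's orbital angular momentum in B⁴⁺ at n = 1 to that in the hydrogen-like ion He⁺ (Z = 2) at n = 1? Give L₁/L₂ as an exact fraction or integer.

L = nℏ is independent of Z.
L₁/L₂ = n₁/n₂ = 1/1 = 1

1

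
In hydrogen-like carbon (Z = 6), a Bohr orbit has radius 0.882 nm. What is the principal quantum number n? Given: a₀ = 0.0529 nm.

10

r_n = n²a₀/Z ⇒ n² = rZ/a₀ = 0.882 × 6 / 0.0529 ≈ 100.04
n = 10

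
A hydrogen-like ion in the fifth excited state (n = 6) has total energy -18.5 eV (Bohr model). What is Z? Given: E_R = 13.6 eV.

E_n = −E_R Z²/n² ⇒ Z² = −E_n n²/E_R = 18.5 × 6² / 13.6 ≈ 48.97
Z = 7

7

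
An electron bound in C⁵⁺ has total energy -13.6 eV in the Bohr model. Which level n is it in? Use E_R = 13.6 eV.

E_n = −E_R Z²/n² ⇒ n² = E_R Z²/(−E_n) = 13.6 × 6² / 13.6 ≈ 36.00
n = 6

6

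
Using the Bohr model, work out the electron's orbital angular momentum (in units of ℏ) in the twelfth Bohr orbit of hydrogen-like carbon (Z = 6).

L_n = nℏ, so L/ℏ = n = 12.

12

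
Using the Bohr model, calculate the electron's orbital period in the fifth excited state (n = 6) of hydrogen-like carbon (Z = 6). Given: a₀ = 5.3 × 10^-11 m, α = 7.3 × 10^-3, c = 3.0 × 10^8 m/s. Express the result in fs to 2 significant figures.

0.91 fs

r = n²a₀/Z = 6²·5.3 × 10^-11/6 = 3.2 × 10^-10 m
v = Zαc/n = 6·0.0073·3.0 × 10^8/6 = 2.2 × 10^6 m/s
T = 2πr/v = 9.1 × 10^-16 s = 0.91 fs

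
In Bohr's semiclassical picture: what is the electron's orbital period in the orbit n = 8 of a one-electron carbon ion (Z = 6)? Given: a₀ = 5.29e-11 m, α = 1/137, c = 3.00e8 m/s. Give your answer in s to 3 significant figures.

2.16e-15 s

r = n²a₀/Z = 8²·5.29e-11/6 = 5.64e-10 m
v = Zαc/n = 6·0.00730·3.00e8/8 = 1.64e6 m/s
T = 2πr/v = 2.16e-15 s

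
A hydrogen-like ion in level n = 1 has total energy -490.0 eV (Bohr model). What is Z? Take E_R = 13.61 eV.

E_n = −E_R Z²/n² ⇒ Z² = −E_n n²/E_R = 490.0 × 1² / 13.61 ≈ 36.00
Z = 6

6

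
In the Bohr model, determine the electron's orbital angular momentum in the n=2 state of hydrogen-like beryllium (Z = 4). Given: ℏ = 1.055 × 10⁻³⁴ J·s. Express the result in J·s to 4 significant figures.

L_n = nℏ = 2 × 1.055 × 10⁻³⁴ = 2.110 × 10⁻³⁴ J·s

2.110 × 10⁻³⁴ J·s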